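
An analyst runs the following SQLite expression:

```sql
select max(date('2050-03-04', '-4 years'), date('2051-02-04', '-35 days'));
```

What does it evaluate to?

date('2050-03-04', '-4 years') → 2046-03-04.
date('2051-02-04', '-35 days') → 2050-12-31.
Later of the two is 2050-12-31.

2050-12-31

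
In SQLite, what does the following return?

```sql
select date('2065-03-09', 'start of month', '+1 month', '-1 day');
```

2065-03-31

`start of month` rewinds 2065-03-09 to 2065-03-01.
Adding +1 month to 2065-03-01 gives 2065-04-01.
Going back 1 day from 2065-04-01 reaches 2065-03-31 (last day of March, 31 days).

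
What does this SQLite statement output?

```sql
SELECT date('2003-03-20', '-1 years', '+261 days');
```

2002-12-06

Adding -1 year to 2003-03-20 gives 2002-03-20.
Applying '+261 days' to 2002-03-20: counting 261 days forward gives 2002-12-06.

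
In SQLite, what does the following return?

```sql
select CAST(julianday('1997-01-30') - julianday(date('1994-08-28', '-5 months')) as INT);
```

1039

Adding -5 months to 1994-08-28 gives 1994-03-28.
3 days remain in March 1994 after the 28th (31 − 28).
Full months from April 1994 through December 1996 contribute their day counts.
Then 30 days into January 1997.
Total: 3 + 30 + 31 + 30 + 31 + 31 + 30 + 31 + 30 + 31 + 31 + 28 + 31 + 30 + 31 + 30 + 31 + 31 + 30 + 31 + 30 + 31 + 31 + 29 + 31 + 30 + 31 + 30 + 31 + 31 + 30 + 31 + 30 + 31 + 30 = 1039.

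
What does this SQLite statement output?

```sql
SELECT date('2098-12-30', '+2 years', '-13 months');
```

2099-11-30

Adding +2 years to 2098-12-30 gives 2100-12-30.
Adding -13 months to 2100-12-30 gives 2099-11-30.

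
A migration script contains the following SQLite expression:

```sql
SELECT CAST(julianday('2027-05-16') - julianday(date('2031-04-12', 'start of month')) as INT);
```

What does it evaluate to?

`start of month` rewinds 2031-04-12 to 2031-04-01.
15 days remain in May 2027 after the 16th (31 − 16).
Full months from June 2027 through March 2031 contribute their day counts.
Then 1 day into April 2031.
Total: 15 + 30 + 31 + 31 + 30 + 31 + 30 + 31 + 31 + 29 + 31 + 30 + 31 + 30 + 31 + 31 + 30 + 31 + 30 + 31 + 31 + 28 + 31 + 30 + 31 + 30 + 31 + 31 + 30 + 31 + 30 + 31 + 31 + 28 + 31 + 30 + 31 + 30 + 31 + 31 + 30 + 31 + 30 + 31 + 31 + 28 + 31 + 1 = 1416.
The subtraction is earlier − later, so the result is −1416 → -1416.

-1416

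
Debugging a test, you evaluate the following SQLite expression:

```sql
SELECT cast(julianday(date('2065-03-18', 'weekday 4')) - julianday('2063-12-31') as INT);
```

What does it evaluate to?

444

`weekday 4` advances to the next Thursday; 2065-03-18 is a Wednesday, so it moves forward to 2065-03-19.
0 days remain in December 2063 after the 31st (31 − 31).
Full months from January 2064 through February 2065 contribute their day counts.
Then 19 days into March 2065.
Total: 0 + 31 + 29 + 31 + 30 + 31 + 30 + 31 + 31 + 30 + 31 + 30 + 31 + 31 + 28 + 19 = 444.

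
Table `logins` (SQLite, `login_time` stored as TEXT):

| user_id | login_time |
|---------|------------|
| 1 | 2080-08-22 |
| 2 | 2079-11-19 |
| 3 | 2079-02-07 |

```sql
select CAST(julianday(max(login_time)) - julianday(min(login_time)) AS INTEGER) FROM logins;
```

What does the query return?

MIN = 2079-02-07, MAX = 2080-08-22.
21 days remain in February 2079 after the 7th (28 − 7).
Full months from March 2079 through July 2080 contribute their day counts.
Then 22 days into August 2080.
Total: 21 + 31 + 30 + 31 + 30 + 31 + 31 + 30 + 31 + 30 + 31 + 31 + 29 + 31 + 30 + 31 + 30 + 31 + 22 = 562.

562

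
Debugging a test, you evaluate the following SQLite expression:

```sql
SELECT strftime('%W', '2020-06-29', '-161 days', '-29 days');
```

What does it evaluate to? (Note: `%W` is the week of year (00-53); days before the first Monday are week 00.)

First apply '-161 days', '-29 days': 2020-06-29 → 2019-12-22.
2019-12-22 is a Sunday. SQLite's %W counts Mondays since the year started; the result is 50.

50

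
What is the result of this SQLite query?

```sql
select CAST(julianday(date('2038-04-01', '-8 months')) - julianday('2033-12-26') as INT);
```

Adding -8 months to 2038-04-01 gives 2037-08-01.
5 days remain in December 2033 after the 26th (31 − 26).
Full months from January 2034 through July 2037 contribute their day counts.
Then 1 day into August 2037.
Total: 5 + 31 + 28 + 31 + 30 + 31 + 30 + 31 + 31 + 30 + 31 + 30 + 31 + 31 + 28 + 31 + 30 + 31 + 30 + 31 + 31 + 30 + 31 + 30 + 31 + 31 + 29 + 31 + 30 + 31 + 30 + 31 + 31 + 30 + 31 + 30 + 31 + 31 + 28 + 31 + 30 + 31 + 30 + 31 + 1 = 1314.

1314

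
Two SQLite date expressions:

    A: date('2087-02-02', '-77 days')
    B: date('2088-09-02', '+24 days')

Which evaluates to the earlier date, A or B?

A = 2086-11-17.
B = 2088-09-26.
A is earlier.

A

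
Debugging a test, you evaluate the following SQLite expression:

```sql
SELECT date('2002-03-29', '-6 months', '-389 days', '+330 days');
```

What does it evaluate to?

2001-08-01

Adding -6 months to 2002-03-29 gives 2001-09-29.
Applying '-389 days' to 2001-09-29: counting 389 days back gives 2000-09-05.
Applying '+330 days' to 2000-09-05: counting 330 days forward gives 2001-08-01.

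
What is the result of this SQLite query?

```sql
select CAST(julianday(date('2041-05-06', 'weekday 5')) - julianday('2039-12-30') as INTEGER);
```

497

`weekday 5` advances to the next Friday; 2041-05-06 is a Monday, so it moves forward to 2041-05-10.
1 day remains in December 2039 after the 30th (31 − 30).
Full months from January 2040 through April 2041 contribute their day counts.
Then 10 days into May 2041.
Total: 1 + 31 + 29 + 31 + 30 + 31 + 30 + 31 + 31 + 30 + 31 + 30 + 31 + 31 + 28 + 31 + 30 + 10 = 497.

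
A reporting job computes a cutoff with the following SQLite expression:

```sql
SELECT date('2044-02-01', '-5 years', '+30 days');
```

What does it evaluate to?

2039-03-03

Adding -5 years to 2044-02-01 gives 2039-02-01.
February 2039 has 28 days; 27 remain after the 1st, so 28 days reach 2039-03-01.
Advancing 2 more days within March lands on 2039-03-03.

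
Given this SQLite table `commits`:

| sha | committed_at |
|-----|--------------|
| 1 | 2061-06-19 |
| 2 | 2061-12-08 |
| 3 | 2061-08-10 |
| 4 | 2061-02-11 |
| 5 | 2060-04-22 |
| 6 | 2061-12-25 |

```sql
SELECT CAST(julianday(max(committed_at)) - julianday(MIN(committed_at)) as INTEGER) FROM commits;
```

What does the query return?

MIN = 2060-04-22, MAX = 2061-12-25.
8 days remain in April 2060 after the 22nd (30 − 22).
Full months from May 2060 through November 2061 contribute their day counts.
Then 25 days into December 2061.
Total: 8 + 31 + 30 + 31 + 31 + 30 + 31 + 30 + 31 + 31 + 28 + 31 + 30 + 31 + 30 + 31 + 31 + 30 + 31 + 30 + 25 = 612.

612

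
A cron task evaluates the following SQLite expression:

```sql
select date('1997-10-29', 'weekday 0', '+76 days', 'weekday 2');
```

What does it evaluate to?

`weekday 0` advances to the next Sunday; 1997-10-29 is a Wednesday, so it moves forward to 1997-11-02.
Applying '+76 days' to 1997-11-02: counting 76 days forward gives 1998-01-17.
`weekday 2` advances to the next Tuesday; 1998-01-17 is a Saturday, so it moves forward to 1998-01-20.

1998-01-20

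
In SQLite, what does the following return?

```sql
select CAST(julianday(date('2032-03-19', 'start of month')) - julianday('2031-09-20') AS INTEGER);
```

`start of month` rewinds 2032-03-19 to 2032-03-01.
10 days remain in September 2031 after the 20th (30 − 20).
October 2031: 31 days.
November 2031: 30 days.
December 2031: 31 days.
January 2032: 31 days.
February 2032: 29 days (leap year).
Then 1 day into March 2032.
Total: 10 + 31 + 30 + 31 + 31 + 29 + 1 = 163.

163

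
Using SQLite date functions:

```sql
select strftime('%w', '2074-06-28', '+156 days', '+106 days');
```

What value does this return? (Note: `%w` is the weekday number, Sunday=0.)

0

First apply '+156 days', '+106 days': 2074-06-28 → 2075-03-17.
2075-03-17 is a Sunday; with Sunday=0 that is 0.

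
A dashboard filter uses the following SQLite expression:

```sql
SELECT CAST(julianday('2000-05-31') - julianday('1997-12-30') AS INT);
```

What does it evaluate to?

883

1 day remains in December 1997 after the 30th (31 − 30).
Full months from January 1998 through April 2000 contribute their day counts.
Then 31 days into May 2000.
Total: 1 + 31 + 28 + 31 + 30 + 31 + 30 + 31 + 31 + 30 + 31 + 30 + 31 + 31 + 28 + 31 + 30 + 31 + 30 + 31 + 31 + 30 + 31 + 30 + 31 + 31 + 29 + 31 + 30 + 31 = 883.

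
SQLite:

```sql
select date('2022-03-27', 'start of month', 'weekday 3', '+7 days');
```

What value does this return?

2022-03-09

`start of month` rewinds 2022-03-27 to 2022-03-01.
`weekday 3` advances to the next Wednesday; 2022-03-01 is a Tuesday, so it moves forward to 2022-03-02.
Advancing 7 more days within March lands on 2022-03-09.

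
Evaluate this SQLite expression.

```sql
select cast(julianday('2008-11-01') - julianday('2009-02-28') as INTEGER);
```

29 days remain in November 2008 after the 1st (30 − 1).
December 2008: 31 days.
January 2009: 31 days.
Then 28 days into February 2009.
Total: 29 + 31 + 31 + 28 = 119.
The subtraction is earlier − later, so the result is −119 → -119.

-119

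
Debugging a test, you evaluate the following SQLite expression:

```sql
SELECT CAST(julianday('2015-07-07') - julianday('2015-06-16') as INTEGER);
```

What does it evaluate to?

21

14 days remain in June 2015 after the 16th (30 − 16).
Then 7 days into July 2015.
Total: 14 + 7 = 21.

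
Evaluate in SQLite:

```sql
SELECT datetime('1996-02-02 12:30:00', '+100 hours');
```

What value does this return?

1996-02-06 16:30:00

+100 hours from 1996-02-02 12:30:00 is 1996-02-06 16:30:00 (crosses midnight).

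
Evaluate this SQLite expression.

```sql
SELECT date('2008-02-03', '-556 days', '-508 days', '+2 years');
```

2007-03-06

Applying '-556 days' to 2008-02-03: counting 556 days back gives 2006-07-27.
Applying '-508 days' to 2006-07-27: counting 508 days back gives 2005-03-06.
Adding +2 years to 2005-03-06 gives 2007-03-06.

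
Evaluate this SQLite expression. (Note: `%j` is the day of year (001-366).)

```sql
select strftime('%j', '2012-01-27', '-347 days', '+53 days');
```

First apply '-347 days', '+53 days': 2012-01-27 → 2011-04-08.
Day-of-year for 2011-04-08: days since 2011-01-01 inclusive = 98, zero-padded to 098.

098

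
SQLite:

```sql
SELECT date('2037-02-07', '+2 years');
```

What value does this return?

2039-02-07

Adding +2 years to 2037-02-07 gives 2039-02-07.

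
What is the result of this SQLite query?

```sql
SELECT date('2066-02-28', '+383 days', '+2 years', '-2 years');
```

2067-03-18

Applying '+383 days' to 2066-02-28: counting 383 days forward gives 2067-03-18.
Adding +2 years to 2067-03-18 gives 2069-03-18.
Adding -2 years to 2069-03-18 gives 2067-03-18.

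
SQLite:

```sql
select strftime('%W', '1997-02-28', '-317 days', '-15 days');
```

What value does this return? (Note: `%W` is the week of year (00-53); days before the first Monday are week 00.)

First apply '-317 days', '-15 days': 1997-02-28 → 1996-04-02.
1996-04-02 is a Tuesday. SQLite's %W counts Mondays since the year started; the result is 14.

14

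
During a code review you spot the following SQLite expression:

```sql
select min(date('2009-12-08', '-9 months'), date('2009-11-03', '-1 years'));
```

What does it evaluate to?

date('2009-12-08', '-9 months') → 2009-03-08.
date('2009-11-03', '-1 years') → 2008-11-03.
Earlier of the two is 2008-11-03.

2008-11-03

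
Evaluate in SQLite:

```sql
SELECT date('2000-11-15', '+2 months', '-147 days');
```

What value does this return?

Adding +2 months to 2000-11-15 gives 2001-01-15.
Applying '-147 days' to 2001-01-15: counting 147 days back gives 2000-08-21.

2000-08-21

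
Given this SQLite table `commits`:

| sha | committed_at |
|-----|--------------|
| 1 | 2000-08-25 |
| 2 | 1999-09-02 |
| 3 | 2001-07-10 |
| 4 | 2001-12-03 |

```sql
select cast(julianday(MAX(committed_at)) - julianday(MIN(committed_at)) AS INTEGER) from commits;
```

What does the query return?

MIN = 1999-09-02, MAX = 2001-12-03.
28 days remain in September 1999 after the 2nd (30 − 2).
Full months from October 1999 through November 2001 contribute their day counts.
Then 3 days into December 2001.
Total: 28 + 31 + 30 + 31 + 31 + 29 + 31 + 30 + 31 + 30 + 31 + 31 + 30 + 31 + 30 + 31 + 31 + 28 + 31 + 30 + 31 + 30 + 31 + 31 + 30 + 31 + 30 + 3 = 823.

823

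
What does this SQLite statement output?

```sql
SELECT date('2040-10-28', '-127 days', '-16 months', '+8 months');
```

2039-10-23

Applying '-127 days' to 2040-10-28: counting 127 days back gives 2040-06-23.
Adding -16 months to 2040-06-23 gives 2039-02-23.
Adding +8 months to 2039-02-23 gives 2039-10-23.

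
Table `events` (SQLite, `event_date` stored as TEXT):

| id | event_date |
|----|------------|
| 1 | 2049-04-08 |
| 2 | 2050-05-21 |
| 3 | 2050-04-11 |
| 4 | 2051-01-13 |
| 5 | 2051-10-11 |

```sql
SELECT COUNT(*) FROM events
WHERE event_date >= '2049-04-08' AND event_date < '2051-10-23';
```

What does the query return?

5

Rows in [2049-04-08, 2051-10-23): 2049-04-08, 2050-05-21, 2050-04-11, 2051-01-13, 2051-10-11 → 5 rows.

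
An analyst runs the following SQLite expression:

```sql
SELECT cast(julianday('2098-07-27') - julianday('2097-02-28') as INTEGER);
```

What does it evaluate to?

514

0 days remain in February 2097 after the 28th (28 − 28).
Full months from March 2097 through June 2098 contribute their day counts.
Then 27 days into July 2098.
Total: 0 + 31 + 30 + 31 + 30 + 31 + 31 + 30 + 31 + 30 + 31 + 31 + 28 + 31 + 30 + 31 + 30 + 27 = 514.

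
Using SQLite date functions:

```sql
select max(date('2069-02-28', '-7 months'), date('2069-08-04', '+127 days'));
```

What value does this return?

2069-12-09

date('2069-02-28', '-7 months') → 2068-07-28.
date('2069-08-04', '+127 days') → 2069-12-09.
Later of the two is 2069-12-09.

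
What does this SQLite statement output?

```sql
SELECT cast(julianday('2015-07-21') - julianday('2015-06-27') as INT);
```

3 days remain in June 2015 after the 27th (30 − 27).
Then 21 days into July 2015.
Total: 3 + 21 = 24.

24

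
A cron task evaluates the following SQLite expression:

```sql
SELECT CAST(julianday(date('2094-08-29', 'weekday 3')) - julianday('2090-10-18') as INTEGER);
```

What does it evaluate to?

`weekday 3` advances to the next Wednesday; 2094-08-29 is a Sunday, so it moves forward to 2094-09-01.
13 days remain in October 2090 after the 18th (31 − 18).
Full months from November 2090 through August 2094 contribute their day counts.
Then 1 day into September 2094.
Total: 13 + 30 + 31 + 31 + 28 + 31 + 30 + 31 + 30 + 31 + 31 + 30 + 31 + 30 + 31 + 31 + 29 + 31 + 30 + 31 + 30 + 31 + 31 + 30 + 31 + 30 + 31 + 31 + 28 + 31 + 30 + 31 + 30 + 31 + 31 + 30 + 31 + 30 + 31 + 31 + 28 + 31 + 30 + 31 + 30 + 31 + 31 + 1 = 1414.

1414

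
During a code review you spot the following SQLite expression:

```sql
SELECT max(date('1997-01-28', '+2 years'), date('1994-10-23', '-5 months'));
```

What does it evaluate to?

date('1997-01-28', '+2 years') → 1999-01-28.
date('1994-10-23', '-5 months') → 1994-05-23.
Later of the two is 1999-01-28.

1999-01-28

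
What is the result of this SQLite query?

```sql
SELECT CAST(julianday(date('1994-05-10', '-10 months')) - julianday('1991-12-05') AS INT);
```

Adding -10 months to 1994-05-10 gives 1993-07-10.
26 days remain in December 1991 after the 5th (31 − 5).
Full months from January 1992 through June 1993 contribute their day counts.
Then 10 days into July 1993.
Total: 26 + 31 + 29 + 31 + 30 + 31 + 30 + 31 + 31 + 30 + 31 + 30 + 31 + 31 + 28 + 31 + 30 + 31 + 30 + 10 = 583.

583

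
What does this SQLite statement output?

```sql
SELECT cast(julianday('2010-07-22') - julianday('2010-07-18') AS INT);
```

4

Both dates are in July 2010: 22 − 18 = 4.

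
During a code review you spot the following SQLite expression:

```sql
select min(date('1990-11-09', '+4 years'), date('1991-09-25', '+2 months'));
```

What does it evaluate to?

date('1990-11-09', '+4 years') → 1994-11-09.
date('1991-09-25', '+2 months') → 1991-11-25.
Earlier of the two is 1991-11-25.

1991-11-25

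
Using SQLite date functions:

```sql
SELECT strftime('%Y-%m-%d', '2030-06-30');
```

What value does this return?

`%Y-%m-%d` extracts the ISO date: 2030-06-30.

2030-06-30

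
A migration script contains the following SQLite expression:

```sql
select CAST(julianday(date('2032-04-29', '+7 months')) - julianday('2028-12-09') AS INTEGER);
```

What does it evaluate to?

Adding +7 months to 2032-04-29 gives 2032-11-29.
22 days remain in December 2028 after the 9th (31 − 9).
Full months from January 2029 through October 2032 contribute their day counts.
Then 29 days into November 2032.
Total: 22 + 31 + 28 + 31 + 30 + 31 + 30 + 31 + 31 + 30 + 31 + 30 + 31 + 31 + 28 + 31 + 30 + 31 + 30 + 31 + 31 + 30 + 31 + 30 + 31 + 31 + 28 + 31 + 30 + 31 + 30 + 31 + 31 + 30 + 31 + 30 + 31 + 31 + 29 + 31 + 30 + 31 + 30 + 31 + 31 + 30 + 31 + 29 = 1451.

1451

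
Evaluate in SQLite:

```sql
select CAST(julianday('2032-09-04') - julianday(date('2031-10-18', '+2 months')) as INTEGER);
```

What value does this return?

261

Adding +2 months to 2031-10-18 gives 2031-12-18.
13 days remain in December 2031 after the 18th (31 − 18).
Full months from January 2032 through August 2032 contribute their day counts.
Then 4 days into September 2032.
Total: 13 + 31 + 29 + 31 + 30 + 31 + 30 + 31 + 31 + 4 = 261.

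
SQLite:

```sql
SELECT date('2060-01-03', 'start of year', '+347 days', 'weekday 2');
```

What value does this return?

2060-12-14

`start of year` rewinds 2060-01-03 to 2060-01-01.
Applying '+347 days' to 2060-01-01: counting 347 days forward gives 2060-12-13.
`weekday 2` advances to the next Tuesday; 2060-12-13 is a Monday, so it moves forward to 2060-12-14.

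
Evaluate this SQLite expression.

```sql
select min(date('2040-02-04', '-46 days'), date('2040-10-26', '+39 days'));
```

date('2040-02-04', '-46 days') → 2039-12-20.
date('2040-10-26', '+39 days') → 2040-12-04.
Earlier of the two is 2039-12-20.

2039-12-20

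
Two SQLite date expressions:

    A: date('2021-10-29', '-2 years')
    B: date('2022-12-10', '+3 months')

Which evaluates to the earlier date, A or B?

A = 2019-10-29.
B = 2023-03-10.
A is earlier.

A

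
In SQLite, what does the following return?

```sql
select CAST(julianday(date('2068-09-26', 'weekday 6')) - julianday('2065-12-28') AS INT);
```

1006

`weekday 6` advances to the next Saturday; 2068-09-26 is a Wednesday, so it moves forward to 2068-09-29.
3 days remain in December 2065 after the 28th (31 − 28).
Full months from January 2066 through August 2068 contribute their day counts.
Then 29 days into September 2068.
Total: 3 + 31 + 28 + 31 + 30 + 31 + 30 + 31 + 31 + 30 + 31 + 30 + 31 + 31 + 28 + 31 + 30 + 31 + 30 + 31 + 31 + 30 + 31 + 30 + 31 + 31 + 29 + 31 + 30 + 31 + 30 + 31 + 31 + 29 = 1006.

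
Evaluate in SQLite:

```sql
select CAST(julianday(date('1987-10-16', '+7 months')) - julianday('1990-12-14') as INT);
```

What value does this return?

-942

Adding +7 months to 1987-10-16 gives 1988-05-16.
15 days remain in May 1988 after the 16th (31 − 16).
Full months from June 1988 through November 1990 contribute their day counts.
Then 14 days into December 1990.
Total: 15 + 30 + 31 + 31 + 30 + 31 + 30 + 31 + 31 + 28 + 31 + 30 + 31 + 30 + 31 + 31 + 30 + 31 + 30 + 31 + 31 + 28 + 31 + 30 + 31 + 30 + 31 + 31 + 30 + 31 + 30 + 14 = 942.
The subtraction is earlier − later, so the result is −942 → -942.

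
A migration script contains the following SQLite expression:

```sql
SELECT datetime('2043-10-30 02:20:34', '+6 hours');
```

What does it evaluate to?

+6 hours from 2043-10-30 02:20:34 is 2043-10-30 08:20:34.

2043-10-30 08:20:34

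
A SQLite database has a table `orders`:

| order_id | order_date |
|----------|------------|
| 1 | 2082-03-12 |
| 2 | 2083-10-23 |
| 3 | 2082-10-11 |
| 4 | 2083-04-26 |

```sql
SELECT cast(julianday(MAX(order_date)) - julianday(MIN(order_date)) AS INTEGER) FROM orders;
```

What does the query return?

MIN = 2082-03-12, MAX = 2083-10-23.
19 days remain in March 2082 after the 12th (31 − 12).
Full months from April 2082 through September 2083 contribute their day counts.
Then 23 days into October 2083.
Total: 19 + 30 + 31 + 30 + 31 + 31 + 30 + 31 + 30 + 31 + 31 + 28 + 31 + 30 + 31 + 30 + 31 + 31 + 30 + 23 = 590.

590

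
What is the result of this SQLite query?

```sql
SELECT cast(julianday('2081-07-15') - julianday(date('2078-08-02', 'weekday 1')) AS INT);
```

1072

`weekday 1` advances to the next Monday; 2078-08-02 is a Tuesday, so it moves forward to 2078-08-08.
23 days remain in August 2078 after the 8th (31 − 8).
Full months from September 2078 through June 2081 contribute their day counts.
Then 15 days into July 2081.
Total: 23 + 30 + 31 + 30 + 31 + 31 + 28 + 31 + 30 + 31 + 30 + 31 + 31 + 30 + 31 + 30 + 31 + 31 + 29 + 31 + 30 + 31 + 30 + 31 + 31 + 30 + 31 + 30 + 31 + 31 + 28 + 31 + 30 + 31 + 30 + 15 = 1072.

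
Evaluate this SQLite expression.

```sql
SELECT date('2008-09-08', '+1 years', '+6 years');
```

2015-09-08

Adding +1 year to 2008-09-08 gives 2009-09-08.
Adding +6 years to 2009-09-08 gives 2015-09-08.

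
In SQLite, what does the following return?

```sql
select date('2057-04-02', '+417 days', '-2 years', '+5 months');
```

Applying '+417 days' to 2057-04-02: counting 417 days forward gives 2058-05-24.
Adding -2 years to 2058-05-24 gives 2056-05-24.
Adding +5 months to 2056-05-24 gives 2056-10-24.

2056-10-24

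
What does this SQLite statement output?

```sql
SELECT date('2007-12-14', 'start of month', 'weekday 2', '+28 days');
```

2008-01-01

`start of month` rewinds 2007-12-14 to 2007-12-01.
`weekday 2` advances to the next Tuesday; 2007-12-01 is a Saturday, so it moves forward to 2007-12-04.
December 2007 has 31 days; 27 remain after the 4th, so 28 days reach 2008-01-01.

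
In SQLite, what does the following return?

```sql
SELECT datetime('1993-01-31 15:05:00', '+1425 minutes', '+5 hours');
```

1993-02-01 19:50:00

1425 minutes = 23h 45m; +1425 minutes from 1993-01-31 15:05:00 is 1993-02-01 14:50:00 (crosses midnight).
+5 hours from 1993-02-01 14:50:00 is 1993-02-01 19:50:00.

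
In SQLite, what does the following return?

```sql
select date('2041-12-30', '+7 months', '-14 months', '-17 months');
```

Adding +7 months to 2041-12-30 gives 2042-07-30.
Adding -14 months to 2042-07-30 gives 2041-05-30.
Adding -17 months to 2041-05-30 gives 2039-12-30.

2039-12-30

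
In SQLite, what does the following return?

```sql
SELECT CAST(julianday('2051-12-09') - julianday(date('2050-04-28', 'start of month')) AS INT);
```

`start of month` rewinds 2050-04-28 to 2050-04-01.
29 days remain in April 2050 after the 1st (30 − 1).
Full months from May 2050 through November 2051 contribute their day counts.
Then 9 days into December 2051.
Total: 29 + 31 + 30 + 31 + 31 + 30 + 31 + 30 + 31 + 31 + 28 + 31 + 30 + 31 + 30 + 31 + 31 + 30 + 31 + 30 + 9 = 617.

617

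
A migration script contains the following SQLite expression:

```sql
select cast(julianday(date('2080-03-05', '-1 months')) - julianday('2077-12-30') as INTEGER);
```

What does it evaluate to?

767

Adding -1 month to 2080-03-05 gives 2080-02-05.
1 day remains in December 2077 after the 30th (31 − 30).
Full months from January 2078 through January 2080 contribute their day counts.
Then 5 days into February 2080.
Total: 1 + 31 + 28 + 31 + 30 + 31 + 30 + 31 + 31 + 30 + 31 + 30 + 31 + 31 + 28 + 31 + 30 + 31 + 30 + 31 + 31 + 30 + 31 + 30 + 31 + 31 + 5 = 767.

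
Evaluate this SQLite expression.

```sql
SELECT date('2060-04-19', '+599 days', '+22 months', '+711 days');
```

2065-09-19

Applying '+599 days' to 2060-04-19: counting 599 days forward gives 2061-12-09.
Adding +22 months to 2061-12-09 gives 2063-10-09.
Applying '+711 days' to 2063-10-09: counting 711 days forward gives 2065-09-19.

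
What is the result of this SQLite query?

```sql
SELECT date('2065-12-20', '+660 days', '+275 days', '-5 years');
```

Applying '+660 days' to 2065-12-20: counting 660 days forward gives 2067-10-11.
Applying '+275 days' to 2067-10-11: counting 275 days forward gives 2068-07-12.
Adding -5 years to 2068-07-12 gives 2063-07-12.

2063-07-12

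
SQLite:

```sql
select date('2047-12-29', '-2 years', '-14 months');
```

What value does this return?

Adding -2 years to 2047-12-29 gives 2045-12-29.
Adding -14 months to 2045-12-29 gives 2044-10-29.

2044-10-29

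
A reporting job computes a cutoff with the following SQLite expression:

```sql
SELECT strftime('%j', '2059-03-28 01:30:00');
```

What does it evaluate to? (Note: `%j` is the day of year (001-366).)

087

Day-of-year for 2059-03-28: days since 2059-01-01 inclusive = 87, zero-padded to 087.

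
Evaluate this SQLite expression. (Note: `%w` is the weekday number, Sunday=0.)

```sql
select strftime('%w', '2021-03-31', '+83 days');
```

First apply '+83 days': 2021-03-31 → 2021-06-22.
2021-06-22 is a Tuesday; with Sunday=0 that is 2.

2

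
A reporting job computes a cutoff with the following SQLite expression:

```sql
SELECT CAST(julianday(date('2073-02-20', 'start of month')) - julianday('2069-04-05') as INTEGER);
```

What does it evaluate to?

1398

`start of month` rewinds 2073-02-20 to 2073-02-01.
25 days remain in April 2069 after the 5th (30 − 5).
Full months from May 2069 through January 2073 contribute their day counts.
Then 1 day into February 2073.
Total: 25 + 31 + 30 + 31 + 31 + 30 + 31 + 30 + 31 + 31 + 28 + 31 + 30 + 31 + 30 + 31 + 31 + 30 + 31 + 30 + 31 + 31 + 28 + 31 + 30 + 31 + 30 + 31 + 31 + 30 + 31 + 30 + 31 + 31 + 29 + 31 + 30 + 31 + 30 + 31 + 31 + 30 + 31 + 30 + 31 + 31 + 1 = 1398.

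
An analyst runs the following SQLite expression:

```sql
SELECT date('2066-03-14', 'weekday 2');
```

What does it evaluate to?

`weekday 2` advances to the next Tuesday; 2066-03-14 is a Sunday, so it moves forward to 2066-03-16.

2066-03-16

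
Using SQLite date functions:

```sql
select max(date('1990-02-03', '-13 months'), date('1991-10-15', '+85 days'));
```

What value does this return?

1992-01-08

date('1990-02-03', '-13 months') → 1989-01-03.
date('1991-10-15', '+85 days') → 1992-01-08.
Later of the two is 1992-01-08.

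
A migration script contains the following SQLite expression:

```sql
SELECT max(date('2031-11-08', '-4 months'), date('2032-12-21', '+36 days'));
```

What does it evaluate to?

2033-01-26

date('2031-11-08', '-4 months') → 2031-07-08.
date('2032-12-21', '+36 days') → 2033-01-26.
Later of the two is 2033-01-26.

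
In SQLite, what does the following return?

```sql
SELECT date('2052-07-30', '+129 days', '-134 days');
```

2052-07-25

Applying '+129 days' to 2052-07-30: counting 129 days forward gives 2052-12-06.
Applying '-134 days' to 2052-12-06: counting 134 days back gives 2052-07-25.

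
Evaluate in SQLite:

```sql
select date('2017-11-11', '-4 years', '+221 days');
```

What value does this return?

2014-06-20

Adding -4 years to 2017-11-11 gives 2013-11-11.
Applying '+221 days' to 2013-11-11: counting 221 days forward gives 2014-06-20.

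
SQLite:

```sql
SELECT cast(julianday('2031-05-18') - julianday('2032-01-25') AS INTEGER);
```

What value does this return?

-252

13 days remain in May 2031 after the 18th (31 − 18).
Full months from June 2031 through December 2031 contribute their day counts.
Then 25 days into January 2032.
Total: 13 + 30 + 31 + 31 + 30 + 31 + 30 + 31 + 25 = 252.
The subtraction is earlier − later, so the result is −252 → -252.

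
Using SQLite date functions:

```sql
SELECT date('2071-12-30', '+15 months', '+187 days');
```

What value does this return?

2073-10-03

Adding +15 months to 2071-12-30 gives 2073-03-30.
Applying '+187 days' to 2073-03-30: counting 187 days forward gives 2073-10-03.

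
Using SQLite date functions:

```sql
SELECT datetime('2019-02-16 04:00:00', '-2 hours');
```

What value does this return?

-2 hours from 2019-02-16 04:00:00 is 2019-02-16 02:00:00.

2019-02-16 02:00:00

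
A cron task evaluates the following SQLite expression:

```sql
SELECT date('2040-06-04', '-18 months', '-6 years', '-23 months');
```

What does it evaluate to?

Adding -18 months to 2040-06-04 gives 2038-12-04.
Adding -6 years to 2038-12-04 gives 2032-12-04.
Adding -23 months to 2032-12-04 gives 2031-01-04.

2031-01-04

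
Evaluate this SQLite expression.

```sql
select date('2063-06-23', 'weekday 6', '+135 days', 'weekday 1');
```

`weekday 6` advances to the next Saturday; 2063-06-23 is already a Saturday, so it stays at 2063-06-23.
Applying '+135 days' to 2063-06-23: counting 135 days forward gives 2063-11-05.
`weekday 1` advances to the next Monday; 2063-11-05 is already a Monday, so it stays at 2063-11-05.

2063-11-05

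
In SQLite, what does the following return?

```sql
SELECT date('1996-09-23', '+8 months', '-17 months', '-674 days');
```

1994-02-17

Adding +8 months to 1996-09-23 gives 1997-05-23.
Adding -17 months to 1997-05-23 gives 1995-12-23.
Applying '-674 days' to 1995-12-23: counting 674 days back gives 1994-02-17.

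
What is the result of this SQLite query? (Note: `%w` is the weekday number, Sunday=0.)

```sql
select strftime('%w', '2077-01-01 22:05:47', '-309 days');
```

4

First apply '-309 days': 2077-01-01 22:05:47 → 2076-02-27 22:05:47.
2076-02-27 is a Thursday; with Sunday=0 that is 4.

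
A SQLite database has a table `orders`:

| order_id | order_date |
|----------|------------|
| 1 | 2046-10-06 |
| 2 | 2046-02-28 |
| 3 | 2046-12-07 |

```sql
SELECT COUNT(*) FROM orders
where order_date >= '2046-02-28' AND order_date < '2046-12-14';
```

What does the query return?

3

Rows in [2046-02-28, 2046-12-14): 2046-10-06, 2046-02-28, 2046-12-07 → 3 rows.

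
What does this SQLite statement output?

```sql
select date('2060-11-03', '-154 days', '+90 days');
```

Applying '-154 days' to 2060-11-03: counting 154 days back gives 2060-06-02.
Applying '+90 days' to 2060-06-02: counting 90 days forward gives 2060-08-31.

2060-08-31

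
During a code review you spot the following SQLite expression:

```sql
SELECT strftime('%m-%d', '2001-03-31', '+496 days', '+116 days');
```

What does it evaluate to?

First apply '+496 days', '+116 days': 2001-03-31 → 2002-12-03.
`%m-%d` extracts the month-day: 12-03.

12-03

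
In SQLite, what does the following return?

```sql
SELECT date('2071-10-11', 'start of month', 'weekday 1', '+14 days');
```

`start of month` rewinds 2071-10-11 to 2071-10-01.
`weekday 1` advances to the next Monday; 2071-10-01 is a Thursday, so it moves forward to 2071-10-05.
Advancing 14 more days within October lands on 2071-10-19.

2071-10-19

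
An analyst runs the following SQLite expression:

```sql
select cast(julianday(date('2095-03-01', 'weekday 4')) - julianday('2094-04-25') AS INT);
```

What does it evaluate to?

`weekday 4` advances to the next Thursday; 2095-03-01 is a Tuesday, so it moves forward to 2095-03-03.
5 days remain in April 2094 after the 25th (30 − 25).
Full months from May 2094 through February 2095 contribute their day counts.
Then 3 days into March 2095.
Total: 5 + 31 + 30 + 31 + 31 + 30 + 31 + 30 + 31 + 31 + 28 + 3 = 312.

312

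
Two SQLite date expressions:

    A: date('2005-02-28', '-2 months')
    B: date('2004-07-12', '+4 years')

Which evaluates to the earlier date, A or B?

A = 2004-12-28.
B = 2008-07-12.
A is earlier.

A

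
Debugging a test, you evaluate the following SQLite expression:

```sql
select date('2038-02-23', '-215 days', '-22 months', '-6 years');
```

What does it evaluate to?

Applying '-215 days' to 2038-02-23: counting 215 days back gives 2037-07-23.
Adding -22 months to 2037-07-23 gives 2035-09-23.
Adding -6 years to 2035-09-23 gives 2029-09-23.

2029-09-23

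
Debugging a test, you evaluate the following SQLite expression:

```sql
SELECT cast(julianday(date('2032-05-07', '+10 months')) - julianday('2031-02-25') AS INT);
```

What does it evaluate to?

Adding +10 months to 2032-05-07 gives 2033-03-07.
3 days remain in February 2031 after the 25th (28 − 25).
Full months from March 2031 through February 2033 contribute their day counts.
Then 7 days into March 2033.
Total: 3 + 31 + 30 + 31 + 30 + 31 + 31 + 30 + 31 + 30 + 31 + 31 + 29 + 31 + 30 + 31 + 30 + 31 + 31 + 30 + 31 + 30 + 31 + 31 + 28 + 7 = 741.

741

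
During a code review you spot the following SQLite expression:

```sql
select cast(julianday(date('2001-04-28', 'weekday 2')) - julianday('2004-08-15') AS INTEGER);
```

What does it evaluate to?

-1202

`weekday 2` advances to the next Tuesday; 2001-04-28 is a Saturday, so it moves forward to 2001-05-01.
30 days remain in May 2001 after the 1st (31 − 1).
Full months from June 2001 through July 2004 contribute their day counts.
Then 15 days into August 2004.
Total: 30 + 30 + 31 + 31 + 30 + 31 + 30 + 31 + 31 + 28 + 31 + 30 + 31 + 30 + 31 + 31 + 30 + 31 + 30 + 31 + 31 + 28 + 31 + 30 + 31 + 30 + 31 + 31 + 30 + 31 + 30 + 31 + 31 + 29 + 31 + 30 + 31 + 30 + 31 + 15 = 1202.
The subtraction is earlier − later, so the result is −1202 → -1202.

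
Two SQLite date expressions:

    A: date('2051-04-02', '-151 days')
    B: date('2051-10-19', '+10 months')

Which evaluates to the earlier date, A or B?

A

A = 2050-11-02.
B = 2052-08-19.
A is earlier.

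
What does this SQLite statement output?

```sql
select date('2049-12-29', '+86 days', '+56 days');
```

Applying '+86 days' to 2049-12-29: counting 86 days forward gives 2050-03-25.
Applying '+56 days' to 2050-03-25: counting 56 days forward gives 2050-05-20.

2050-05-20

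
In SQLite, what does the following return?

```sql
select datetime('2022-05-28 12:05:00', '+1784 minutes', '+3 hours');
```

2022-05-29 20:49:00

1784 minutes = 29h 44m; +1784 minutes from 2022-05-28 12:05:00 is 2022-05-29 17:49:00 (crosses midnight).
+3 hours from 2022-05-29 17:49:00 is 2022-05-29 20:49:00.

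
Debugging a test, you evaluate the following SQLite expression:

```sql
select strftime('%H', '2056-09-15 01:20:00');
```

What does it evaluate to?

`%H` extracts the 2-digit hour (00-23): 01.

01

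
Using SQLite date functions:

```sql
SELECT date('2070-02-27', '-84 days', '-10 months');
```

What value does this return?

2069-02-05

Applying '-84 days' to 2070-02-27: counting 84 days back gives 2069-12-05.
Adding -10 months to 2069-12-05 gives 2069-02-05.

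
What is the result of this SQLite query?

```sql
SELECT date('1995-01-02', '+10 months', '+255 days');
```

1996-07-14

Adding +10 months to 1995-01-02 gives 1995-11-02.
Applying '+255 days' to 1995-11-02: counting 255 days forward gives 1996-07-14.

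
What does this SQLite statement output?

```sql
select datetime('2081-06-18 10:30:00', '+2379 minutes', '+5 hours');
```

2081-06-20 07:09:00

2379 minutes = 39h 39m; +2379 minutes from 2081-06-18 10:30:00 is 2081-06-20 02:09:00 (crosses midnight).
+5 hours from 2081-06-20 02:09:00 is 2081-06-20 07:09:00.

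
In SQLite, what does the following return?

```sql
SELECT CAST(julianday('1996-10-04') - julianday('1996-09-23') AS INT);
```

7 days remain in September 1996 after the 23rd (30 − 23).
Then 4 days into October 1996.
Total: 7 + 4 = 11.

11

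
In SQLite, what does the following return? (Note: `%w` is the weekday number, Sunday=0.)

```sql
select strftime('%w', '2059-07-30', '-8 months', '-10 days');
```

First apply '-8 months', '-10 days': 2059-07-30 → 2058-11-20.
2058-11-20 is a Wednesday; with Sunday=0 that is 3.

3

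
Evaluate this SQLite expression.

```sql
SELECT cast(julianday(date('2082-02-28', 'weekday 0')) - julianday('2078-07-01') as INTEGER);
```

`weekday 0` advances to the next Sunday; 2082-02-28 is a Saturday, so it moves forward to 2082-03-01.
30 days remain in July 2078 after the 1st (31 − 1).
Full months from August 2078 through February 2082 contribute their day counts.
Then 1 day into March 2082.
Total: 30 + 31 + 30 + 31 + 30 + 31 + 31 + 28 + 31 + 30 + 31 + 30 + 31 + 31 + 30 + 31 + 30 + 31 + 31 + 29 + 31 + 30 + 31 + 30 + 31 + 31 + 30 + 31 + 30 + 31 + 31 + 28 + 31 + 30 + 31 + 30 + 31 + 31 + 30 + 31 + 30 + 31 + 31 + 28 + 1 = 1339.

1339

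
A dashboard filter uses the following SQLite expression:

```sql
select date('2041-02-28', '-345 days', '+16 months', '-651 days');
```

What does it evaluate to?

Applying '-345 days' to 2041-02-28: counting 345 days back gives 2040-03-20.
Adding +16 months to 2040-03-20 gives 2041-07-20.
Applying '-651 days' to 2041-07-20: counting 651 days back gives 2039-10-08.

2039-10-08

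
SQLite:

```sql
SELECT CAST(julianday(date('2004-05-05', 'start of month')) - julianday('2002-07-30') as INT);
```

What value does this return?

641

`start of month` rewinds 2004-05-05 to 2004-05-01.
1 day remains in July 2002 after the 30th (31 − 30).
Full months from August 2002 through April 2004 contribute their day counts.
Then 1 day into May 2004.
Total: 1 + 31 + 30 + 31 + 30 + 31 + 31 + 28 + 31 + 30 + 31 + 30 + 31 + 31 + 30 + 31 + 30 + 31 + 31 + 29 + 31 + 30 + 1 = 641.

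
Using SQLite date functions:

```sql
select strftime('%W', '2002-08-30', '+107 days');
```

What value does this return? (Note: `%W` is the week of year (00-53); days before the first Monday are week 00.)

49

First apply '+107 days': 2002-08-30 → 2002-12-15.
2002-12-15 is a Sunday. SQLite's %W counts Mondays since the year started; the result is 49.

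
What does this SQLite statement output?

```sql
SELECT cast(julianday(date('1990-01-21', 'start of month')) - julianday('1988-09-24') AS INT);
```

464

`start of month` rewinds 1990-01-21 to 1990-01-01.
6 days remain in September 1988 after the 24th (30 − 24).
Full months from October 1988 through December 1989 contribute their day counts.
Then 1 day into January 1990.
Total: 6 + 31 + 30 + 31 + 31 + 28 + 31 + 30 + 31 + 30 + 31 + 31 + 30 + 31 + 30 + 31 + 1 = 464.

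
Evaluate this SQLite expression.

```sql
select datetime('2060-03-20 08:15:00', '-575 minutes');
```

575 minutes = 9h 35m; -575 minutes from 2060-03-20 08:15:00 is 2060-03-19 22:40:00 (crosses midnight).

2060-03-19 22:40:00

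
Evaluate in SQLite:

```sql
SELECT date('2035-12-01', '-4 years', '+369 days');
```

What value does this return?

Adding -4 years to 2035-12-01 gives 2031-12-01.
Applying '+369 days' to 2031-12-01: counting 369 days forward gives 2032-12-04.

2032-12-04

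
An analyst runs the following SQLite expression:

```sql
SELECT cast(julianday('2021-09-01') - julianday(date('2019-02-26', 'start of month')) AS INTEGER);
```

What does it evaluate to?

943

`start of month` rewinds 2019-02-26 to 2019-02-01.
27 days remain in February 2019 after the 1st (28 − 1).
Full months from March 2019 through August 2021 contribute their day counts.
Then 1 day into September 2021.
Total: 27 + 31 + 30 + 31 + 30 + 31 + 31 + 30 + 31 + 30 + 31 + 31 + 29 + 31 + 30 + 31 + 30 + 31 + 31 + 30 + 31 + 30 + 31 + 31 + 28 + 31 + 30 + 31 + 30 + 31 + 31 + 1 = 943.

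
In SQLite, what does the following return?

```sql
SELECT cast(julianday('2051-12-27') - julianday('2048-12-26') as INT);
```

1096

5 days remain in December 2048 after the 26th (31 − 26).
Full months from January 2049 through November 2051 contribute their day counts.
Then 27 days into December 2051.
Total: 5 + 31 + 28 + 31 + 30 + 31 + 30 + 31 + 31 + 30 + 31 + 30 + 31 + 31 + 28 + 31 + 30 + 31 + 30 + 31 + 31 + 30 + 31 + 30 + 31 + 31 + 28 + 31 + 30 + 31 + 30 + 31 + 31 + 30 + 31 + 30 + 27 = 1096.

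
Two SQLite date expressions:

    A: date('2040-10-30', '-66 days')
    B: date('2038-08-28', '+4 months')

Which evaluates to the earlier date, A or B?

A = 2040-08-25.
B = 2038-12-28.
B is earlier.

B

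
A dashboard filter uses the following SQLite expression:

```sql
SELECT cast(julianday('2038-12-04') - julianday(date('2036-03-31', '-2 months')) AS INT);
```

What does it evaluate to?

1038

Adding -2 months to 2036-03-31 gives 2036-01-31.
0 days remain in January 2036 after the 31st (31 − 31).
Full months from February 2036 through November 2038 contribute their day counts.
Then 4 days into December 2038.
Total: 0 + 29 + 31 + 30 + 31 + 30 + 31 + 31 + 30 + 31 + 30 + 31 + 31 + 28 + 31 + 30 + 31 + 30 + 31 + 31 + 30 + 31 + 30 + 31 + 31 + 28 + 31 + 30 + 31 + 30 + 31 + 31 + 30 + 31 + 30 + 4 = 1038.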